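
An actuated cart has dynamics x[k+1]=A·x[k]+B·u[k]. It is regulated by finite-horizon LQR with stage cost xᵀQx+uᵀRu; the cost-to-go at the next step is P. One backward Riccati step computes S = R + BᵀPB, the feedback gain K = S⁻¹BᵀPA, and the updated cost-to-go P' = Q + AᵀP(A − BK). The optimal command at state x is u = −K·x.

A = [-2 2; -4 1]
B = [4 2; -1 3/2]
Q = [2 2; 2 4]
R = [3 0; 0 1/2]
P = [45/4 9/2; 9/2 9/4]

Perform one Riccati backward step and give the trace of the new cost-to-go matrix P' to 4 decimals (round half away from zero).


BᵀP = [40.5000 15.7500; 29.2500 12.3750]
S = R + BᵀPB = [3 0; 0 1/2] + [146.2500 104.6250; 104.6250 77.0625] = [149.2500 104.6250; 104.6250 77.5625]
BᵀPA = [-144.0000 96.7500; -108.0000 70.8750]
K = S⁻¹·BᵀPA = [0.2072 0.1411; -1.6719 0.7234]
A−BK = [0.5150 -0.0113; -1.2849 0.0560]
AᵀP(A−BK) = [2.2694 -0.5493; -0.5493 0.3242]
P' = Q + AᵀP(A−BK) = [4.2694 1.4507; 1.4507 4.3242]
tr(P') = 8.5936

8.5936


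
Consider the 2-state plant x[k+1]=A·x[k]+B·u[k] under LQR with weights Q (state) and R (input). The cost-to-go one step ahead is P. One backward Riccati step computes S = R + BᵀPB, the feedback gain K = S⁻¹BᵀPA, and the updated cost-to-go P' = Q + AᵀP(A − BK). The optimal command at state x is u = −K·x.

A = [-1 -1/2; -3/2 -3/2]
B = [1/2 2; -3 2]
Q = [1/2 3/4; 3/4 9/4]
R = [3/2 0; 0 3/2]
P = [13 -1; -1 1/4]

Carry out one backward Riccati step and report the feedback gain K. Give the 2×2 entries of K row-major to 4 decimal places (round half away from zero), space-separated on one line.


0.0224 0.1411 -0.4757 -0.2597

BᵀP = [9.5000 -1.2500; 24.0000 -1.5000]
S = R + BᵀPB = [3/2 0; 0 3/2] + [8.5000 16.5000; 16.5000 45.0000] = [10.0000 16.5000; 16.5000 46.5000]
BᵀPA = [-7.6250 -2.8750; -21.7500 -9.7500]
K = S⁻¹·BᵀPA = [0.0224 0.1411; -0.4757 -0.2597]
A−BK = [-0.0598 -0.0511; -0.4815 -0.5574]
AᵀP(A−BK) = [0.3870 0.2389; 0.2389 0.1857]
P' = Q + AᵀP(A−BK) = [0.8870 0.9889; 0.9889 2.4357]
tr(P') = 3.3227


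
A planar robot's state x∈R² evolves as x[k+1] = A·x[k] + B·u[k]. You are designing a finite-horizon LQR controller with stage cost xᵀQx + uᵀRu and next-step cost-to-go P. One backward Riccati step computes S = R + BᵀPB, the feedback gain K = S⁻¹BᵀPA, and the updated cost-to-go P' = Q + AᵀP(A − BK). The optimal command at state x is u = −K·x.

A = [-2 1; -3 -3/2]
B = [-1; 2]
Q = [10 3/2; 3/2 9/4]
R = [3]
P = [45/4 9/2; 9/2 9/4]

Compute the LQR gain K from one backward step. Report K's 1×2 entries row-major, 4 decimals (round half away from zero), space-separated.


BᵀP = [-2.2500 0.0000]
S = R + BᵀPB = [3] + [2.2500] = [5.2500]
BᵀPA = [4.5000 -2.2500]
K = S⁻¹·BᵀPA = [0.8571 -0.4286]
A−BK = [-1.1429 0.5714; -4.7143 -0.6429]
AᵀP(A−BK) = [115.3929 -10.4464; -10.4464 1.8482]
P' = Q + AᵀP(A−BK) = [125.3929 -8.9464; -8.9464 4.0982]
tr(P') = 129.4911

0.8571 -0.4286


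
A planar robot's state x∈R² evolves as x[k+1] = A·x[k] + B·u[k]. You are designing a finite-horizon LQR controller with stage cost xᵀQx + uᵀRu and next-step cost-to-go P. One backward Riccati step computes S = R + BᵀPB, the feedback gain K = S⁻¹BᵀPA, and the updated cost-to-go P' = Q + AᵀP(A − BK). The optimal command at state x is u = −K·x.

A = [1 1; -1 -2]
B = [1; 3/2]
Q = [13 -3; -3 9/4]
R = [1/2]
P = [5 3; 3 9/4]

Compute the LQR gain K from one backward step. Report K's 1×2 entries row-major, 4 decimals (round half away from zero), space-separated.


0.1597 -0.1661

BᵀP = [9.5000 6.3750]
S = R + BᵀPB = [1/2] + [19.0625] = [19.5625]
BᵀPA = [3.1250 -3.2500]
K = S⁻¹·BᵀPA = [0.1597 -0.1661]
A−BK = [0.8403 1.1661; -1.2396 -1.7508]
AᵀP(A−BK) = [0.7508 1.0192; 1.0192 1.4601]
P' = Q + AᵀP(A−BK) = [13.7508 -1.9808; -1.9808 3.7101]
tr(P') = 17.4609


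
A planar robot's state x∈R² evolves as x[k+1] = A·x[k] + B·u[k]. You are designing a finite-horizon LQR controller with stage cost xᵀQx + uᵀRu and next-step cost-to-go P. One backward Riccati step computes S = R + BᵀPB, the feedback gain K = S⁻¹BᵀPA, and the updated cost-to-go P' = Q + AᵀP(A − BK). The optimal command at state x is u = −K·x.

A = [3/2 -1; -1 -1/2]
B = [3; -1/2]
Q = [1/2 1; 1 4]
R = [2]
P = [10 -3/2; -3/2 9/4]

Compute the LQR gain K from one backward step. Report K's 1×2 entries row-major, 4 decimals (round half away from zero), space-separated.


0.5332 -0.2878

BᵀP = [30.7500 -5.6250]
S = R + BᵀPB = [2] + [95.0625] = [97.0625]
BᵀPA = [51.7500 -27.9375]
K = S⁻¹·BᵀPA = [0.5332 -0.2878]
A−BK = [-0.0995 -0.1365; -0.7334 -0.6439]
AᵀP(A−BK) = [1.6589 0.6452; 0.6452 1.0212]
P' = Q + AᵀP(A−BK) = [2.1589 1.6452; 1.6452 5.0212]
tr(P') = 7.1801


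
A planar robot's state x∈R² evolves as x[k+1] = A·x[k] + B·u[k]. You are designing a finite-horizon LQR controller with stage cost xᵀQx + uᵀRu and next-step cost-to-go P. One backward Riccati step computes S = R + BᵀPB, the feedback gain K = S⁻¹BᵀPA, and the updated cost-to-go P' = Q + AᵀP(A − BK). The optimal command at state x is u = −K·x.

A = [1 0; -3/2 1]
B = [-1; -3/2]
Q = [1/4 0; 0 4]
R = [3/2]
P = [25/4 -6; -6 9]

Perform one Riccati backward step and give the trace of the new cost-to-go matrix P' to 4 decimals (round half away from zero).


BᵀP = [2.7500 -7.5000]
S = R + BᵀPB = [3/2] + [8.5000] = [10.0000]
BᵀPA = [14.0000 -7.5000]
K = S⁻¹·BᵀPA = [1.4000 -0.7500]
A−BK = [2.4000 -0.7500; 0.6000 -0.1250]
AᵀP(A−BK) = [24.9000 -9.0000; -9.0000 3.3750]
P' = Q + AᵀP(A−BK) = [25.1500 -9.0000; -9.0000 7.3750]
tr(P') = 32.5250

32.5250


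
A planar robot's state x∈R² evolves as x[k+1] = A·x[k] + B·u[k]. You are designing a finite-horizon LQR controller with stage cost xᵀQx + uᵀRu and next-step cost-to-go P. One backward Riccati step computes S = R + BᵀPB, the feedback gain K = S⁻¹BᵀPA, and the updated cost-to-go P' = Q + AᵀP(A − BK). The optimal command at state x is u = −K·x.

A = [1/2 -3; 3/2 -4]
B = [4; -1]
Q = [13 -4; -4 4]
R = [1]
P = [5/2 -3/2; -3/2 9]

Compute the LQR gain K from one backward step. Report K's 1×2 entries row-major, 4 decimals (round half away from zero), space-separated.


BᵀP = [11.5000 -15.0000]
S = R + BᵀPB = [1] + [61.0000] = [62.0000]
BᵀPA = [-16.7500 25.5000]
K = S⁻¹·BᵀPA = [-0.2702 0.4113]
A−BK = [1.5806 -4.6452; 1.2298 -3.5887]
AᵀP(A−BK) = [14.0998 -41.1109; -41.1109 120.0121]
P' = Q + AᵀP(A−BK) = [27.0998 -45.1109; -45.1109 124.0121]
tr(P') = 151.1119

-0.2702 0.4113


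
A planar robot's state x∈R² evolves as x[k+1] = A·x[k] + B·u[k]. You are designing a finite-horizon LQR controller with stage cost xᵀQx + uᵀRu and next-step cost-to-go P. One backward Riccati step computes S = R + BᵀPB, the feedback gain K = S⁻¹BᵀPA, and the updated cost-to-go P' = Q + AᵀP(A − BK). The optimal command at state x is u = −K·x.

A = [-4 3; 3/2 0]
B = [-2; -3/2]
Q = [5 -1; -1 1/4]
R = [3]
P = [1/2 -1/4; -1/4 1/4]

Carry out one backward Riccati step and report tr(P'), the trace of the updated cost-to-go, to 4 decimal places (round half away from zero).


BᵀP = [-0.6250 0.1250]
S = R + BᵀPB = [3] + [1.0625] = [4.0625]
BᵀPA = [2.6875 -1.8750]
K = S⁻¹·BᵀPA = [0.6615 -0.4615]
A−BK = [-2.6769 2.0769; 2.4923 -0.6923]
AᵀP(A−BK) = [9.7846 -5.8846; -5.8846 3.6346]
P' = Q + AᵀP(A−BK) = [14.7846 -6.8846; -6.8846 3.8846]
tr(P') = 18.6692

18.6692


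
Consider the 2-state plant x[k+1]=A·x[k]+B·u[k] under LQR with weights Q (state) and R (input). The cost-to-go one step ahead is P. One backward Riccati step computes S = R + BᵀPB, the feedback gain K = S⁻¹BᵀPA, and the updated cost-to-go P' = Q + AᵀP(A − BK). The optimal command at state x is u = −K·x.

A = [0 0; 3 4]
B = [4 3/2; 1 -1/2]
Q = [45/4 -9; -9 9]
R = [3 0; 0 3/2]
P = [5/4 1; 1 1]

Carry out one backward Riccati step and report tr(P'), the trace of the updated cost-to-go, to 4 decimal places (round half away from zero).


BᵀP = [6.0000 5.0000; 1.3750 1.0000]
S = R + BᵀPB = [3 0; 0 3/2] + [29.0000 6.5000; 6.5000 1.5625] = [32.0000 6.5000; 6.5000 3.0625]
BᵀPA = [15.0000 20.0000; 3.0000 4.0000]
K = S⁻¹·BᵀPA = [0.4742 0.6323; -0.0269 -0.0359]
A−BK = [-1.8565 -2.4753; 2.5123 3.3498]
AᵀP(A−BK) = [1.9675 2.6233; 2.6233 3.4978]
P' = Q + AᵀP(A−BK) = [13.2175 -6.3767; -6.3767 12.4978]
tr(P') = 25.7152

25.7152


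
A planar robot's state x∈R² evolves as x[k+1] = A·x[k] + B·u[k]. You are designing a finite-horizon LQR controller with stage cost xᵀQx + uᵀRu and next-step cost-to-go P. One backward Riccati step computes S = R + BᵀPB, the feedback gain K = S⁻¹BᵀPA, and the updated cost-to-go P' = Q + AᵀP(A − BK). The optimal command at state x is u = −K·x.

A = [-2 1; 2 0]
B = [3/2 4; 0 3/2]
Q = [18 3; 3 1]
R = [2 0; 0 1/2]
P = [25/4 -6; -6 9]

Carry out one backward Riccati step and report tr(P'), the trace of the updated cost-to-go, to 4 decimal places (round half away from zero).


BᵀP = [9.3750 -9.0000; 16.0000 -10.5000]
S = R + BᵀPB = [2 0; 0 1/2] + [14.0625 24.0000; 24.0000 48.2500] = [16.0625 24.0000; 24.0000 48.7500]
BᵀPA = [-36.7500 9.3750; -53.0000 16.0000]
K = S⁻¹·BᵀPA = [-2.5094 0.3527; 0.1482 0.1546]
A−BK = [1.1712 -0.1473; 1.7777 -0.2318]
AᵀP(A−BK) = [24.6351 -3.3459; -3.3459 0.4703]
P' = Q + AᵀP(A−BK) = [42.6351 -0.3459; -0.3459 1.4703]
tr(P') = 44.1054

44.1054


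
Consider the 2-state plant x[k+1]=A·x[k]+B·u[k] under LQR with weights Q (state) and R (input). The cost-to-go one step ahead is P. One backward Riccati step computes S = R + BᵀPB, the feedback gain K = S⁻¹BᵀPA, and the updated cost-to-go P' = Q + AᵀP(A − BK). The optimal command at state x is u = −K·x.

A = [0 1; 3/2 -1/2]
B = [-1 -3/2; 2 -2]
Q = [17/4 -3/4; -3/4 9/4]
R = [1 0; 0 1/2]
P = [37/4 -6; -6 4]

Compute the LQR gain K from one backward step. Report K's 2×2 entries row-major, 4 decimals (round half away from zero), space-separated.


BᵀP = [-21.2500 14.0000; -1.8750 1.0000]
S = R + BᵀPB = [1 0; 0 1/2] + [49.2500 3.8750; 3.8750 0.8125] = [50.2500 3.8750; 3.8750 1.3125]
BᵀPA = [21.0000 -28.2500; 1.5000 -2.3750]
K = S⁻¹·BᵀPA = [0.4270 -0.5472; -0.1178 -0.1939]
A−BK = [0.2503 0.1620; 0.4104 0.2067]
AᵀP(A−BK) = [0.2098 -0.2172; -0.2172 0.3301]
P' = Q + AᵀP(A−BK) = [4.4598 -0.9672; -0.9672 2.5801]
tr(P') = 7.0399

0.4270 -0.5472 -0.1178 -0.1939


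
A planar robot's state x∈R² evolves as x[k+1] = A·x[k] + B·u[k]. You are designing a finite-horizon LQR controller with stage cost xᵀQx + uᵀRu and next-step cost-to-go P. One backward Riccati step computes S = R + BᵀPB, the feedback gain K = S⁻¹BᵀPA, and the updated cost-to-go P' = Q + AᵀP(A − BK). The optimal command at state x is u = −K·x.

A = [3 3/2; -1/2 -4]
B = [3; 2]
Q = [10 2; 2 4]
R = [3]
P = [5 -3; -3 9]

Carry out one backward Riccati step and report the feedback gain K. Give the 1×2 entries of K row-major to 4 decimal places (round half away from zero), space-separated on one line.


0.4688 -0.4688

BᵀP = [9.0000 9.0000]
S = R + BᵀPB = [3] + [45.0000] = [48.0000]
BᵀPA = [22.5000 -22.5000]
K = S⁻¹·BᵀPA = [0.4688 -0.4688]
A−BK = [1.5938 2.9063; -1.4375 -3.0625]
AᵀP(A−BK) = [45.7031 89.2969; 89.2969 180.7031]
P' = Q + AᵀP(A−BK) = [55.7031 91.2969; 91.2969 184.7031]
tr(P') = 240.4063


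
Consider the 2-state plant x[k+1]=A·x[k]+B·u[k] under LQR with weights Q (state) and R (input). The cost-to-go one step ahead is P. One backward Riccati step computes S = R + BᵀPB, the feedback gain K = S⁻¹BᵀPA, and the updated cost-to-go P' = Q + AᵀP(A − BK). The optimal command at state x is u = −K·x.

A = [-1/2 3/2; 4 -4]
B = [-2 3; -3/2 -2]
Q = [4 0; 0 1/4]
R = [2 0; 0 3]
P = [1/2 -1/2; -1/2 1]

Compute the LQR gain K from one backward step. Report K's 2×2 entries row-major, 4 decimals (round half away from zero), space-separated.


-0.5105 0.4224 -0.8641 1.0083

BᵀP = [-0.2500 -0.5000; 2.5000 -3.5000]
S = R + BᵀPB = [2 0; 0 3] + [1.2500 0.2500; 0.2500 14.5000] = [3.2500 0.2500; 0.2500 17.5000]
BᵀPA = [-1.8750 1.6250; -15.2500 17.7500]
K = S⁻¹·BᵀPA = [-0.5105 0.4224; -0.8641 1.0083]
A−BK = [1.0715 -0.6799; 1.5061 -1.3498]
AᵀP(A−BK) = [3.9898 -4.2071; -4.2071 4.5421]
P' = Q + AᵀP(A−BK) = [7.9898 -4.2071; -4.2071 4.7921]
tr(P') = 12.7819


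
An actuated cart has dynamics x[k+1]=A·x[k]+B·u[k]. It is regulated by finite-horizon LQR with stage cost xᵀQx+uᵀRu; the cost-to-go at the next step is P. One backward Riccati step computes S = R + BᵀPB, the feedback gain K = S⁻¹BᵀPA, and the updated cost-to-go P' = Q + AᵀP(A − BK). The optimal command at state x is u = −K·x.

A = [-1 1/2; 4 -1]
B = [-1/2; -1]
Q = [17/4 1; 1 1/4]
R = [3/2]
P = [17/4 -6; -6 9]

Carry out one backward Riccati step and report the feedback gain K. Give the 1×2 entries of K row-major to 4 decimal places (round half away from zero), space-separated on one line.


-5.0112 1.4270

BᵀP = [3.8750 -6.0000]
S = R + BᵀPB = [3/2] + [4.0625] = [5.5625]
BᵀPA = [-27.8750 7.9375]
K = S⁻¹·BᵀPA = [-5.0112 1.4270]
A−BK = [-3.5056 1.2135; -1.0112 0.4270]
AᵀP(A−BK) = [56.5618 -16.3483; -16.3483 4.7360]
P' = Q + AᵀP(A−BK) = [60.8118 -15.3483; -15.3483 4.9860]
tr(P') = 65.7978


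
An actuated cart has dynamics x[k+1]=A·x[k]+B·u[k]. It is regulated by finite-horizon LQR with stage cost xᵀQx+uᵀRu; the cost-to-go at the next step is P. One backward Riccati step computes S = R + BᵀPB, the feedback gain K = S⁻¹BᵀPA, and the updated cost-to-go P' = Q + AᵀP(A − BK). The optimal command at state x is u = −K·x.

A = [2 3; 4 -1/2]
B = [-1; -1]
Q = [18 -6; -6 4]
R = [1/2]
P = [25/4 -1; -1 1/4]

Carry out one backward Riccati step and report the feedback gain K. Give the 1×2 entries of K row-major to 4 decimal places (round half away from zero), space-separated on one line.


-1.5000 -3.2250

BᵀP = [-5.2500 0.7500]
S = R + BᵀPB = [1/2] + [4.5000] = [5.0000]
BᵀPA = [-7.5000 -16.1250]
K = S⁻¹·BᵀPA = [-1.5000 -3.2250]
A−BK = [0.5000 -0.2250; 2.5000 -3.7250]
AᵀP(A−BK) = [1.7500 1.8125; 1.8125 7.3094]
P' = Q + AᵀP(A−BK) = [19.7500 -4.1875; -4.1875 11.3094]
tr(P') = 31.0594


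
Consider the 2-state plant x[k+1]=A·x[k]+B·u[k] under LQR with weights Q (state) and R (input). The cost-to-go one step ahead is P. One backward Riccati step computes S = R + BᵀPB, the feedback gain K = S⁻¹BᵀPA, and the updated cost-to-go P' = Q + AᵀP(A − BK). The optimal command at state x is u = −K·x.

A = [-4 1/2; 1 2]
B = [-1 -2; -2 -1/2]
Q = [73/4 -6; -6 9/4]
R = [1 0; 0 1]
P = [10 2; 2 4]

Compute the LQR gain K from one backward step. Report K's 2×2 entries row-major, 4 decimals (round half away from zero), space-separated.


BᵀP = [-14.0000 -10.0000; -21.0000 -6.0000]
S = R + BᵀPB = [1 0; 0 1] + [34.0000 33.0000; 33.0000 45.0000] = [35.0000 33.0000; 33.0000 46.0000]
BᵀPA = [46.0000 -27.0000; 78.0000 -22.5000]
K = S⁻¹·BᵀPA = [-0.8791 -0.9587; 2.3263 0.1987]
A−BK = [-0.2265 -0.0614; 0.4050 0.1819]
AᵀP(A−BK) = [6.9866 1.6065; 1.6065 1.0840]
P' = Q + AᵀP(A−BK) = [25.2366 -4.3935; -4.3935 3.3340]
tr(P') = 28.5705

-0.8791 -0.9587 2.3263 0.1987


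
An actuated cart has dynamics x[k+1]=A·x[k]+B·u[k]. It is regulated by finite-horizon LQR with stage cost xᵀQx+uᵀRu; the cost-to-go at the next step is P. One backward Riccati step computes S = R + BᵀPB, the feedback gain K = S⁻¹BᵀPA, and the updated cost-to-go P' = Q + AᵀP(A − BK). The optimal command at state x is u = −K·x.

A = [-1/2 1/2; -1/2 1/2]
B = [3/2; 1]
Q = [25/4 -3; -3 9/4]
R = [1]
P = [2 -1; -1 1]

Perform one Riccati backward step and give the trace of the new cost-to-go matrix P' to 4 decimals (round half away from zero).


8.6786

BᵀP = [2.0000 -0.5000]
S = R + BᵀPB = [1] + [2.5000] = [3.5000]
BᵀPA = [-0.7500 0.7500]
K = S⁻¹·BᵀPA = [-0.2143 0.2143]
A−BK = [-0.1786 0.1786; -0.2857 0.2857]
AᵀP(A−BK) = [0.0893 -0.0893; -0.0893 0.0893]
P' = Q + AᵀP(A−BK) = [6.3393 -3.0893; -3.0893 2.3393]
tr(P') = 8.6786


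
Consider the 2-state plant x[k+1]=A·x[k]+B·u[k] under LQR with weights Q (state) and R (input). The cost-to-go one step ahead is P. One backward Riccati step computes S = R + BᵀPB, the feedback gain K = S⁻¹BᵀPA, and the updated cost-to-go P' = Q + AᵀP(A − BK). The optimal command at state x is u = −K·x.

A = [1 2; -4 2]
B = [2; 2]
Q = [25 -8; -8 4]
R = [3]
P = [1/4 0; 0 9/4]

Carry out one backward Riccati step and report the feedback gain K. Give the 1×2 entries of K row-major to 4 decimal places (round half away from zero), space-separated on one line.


-1.3462 0.7692

BᵀP = [0.5000 4.5000]
S = R + BᵀPB = [3] + [10.0000] = [13.0000]
BᵀPA = [-17.5000 10.0000]
K = S⁻¹·BᵀPA = [-1.3462 0.7692]
A−BK = [3.6923 0.4615; -1.3077 0.4615]
AᵀP(A−BK) = [12.6923 -4.0385; -4.0385 2.3077]
P' = Q + AᵀP(A−BK) = [37.6923 -12.0385; -12.0385 6.3077]
tr(P') = 44.0000


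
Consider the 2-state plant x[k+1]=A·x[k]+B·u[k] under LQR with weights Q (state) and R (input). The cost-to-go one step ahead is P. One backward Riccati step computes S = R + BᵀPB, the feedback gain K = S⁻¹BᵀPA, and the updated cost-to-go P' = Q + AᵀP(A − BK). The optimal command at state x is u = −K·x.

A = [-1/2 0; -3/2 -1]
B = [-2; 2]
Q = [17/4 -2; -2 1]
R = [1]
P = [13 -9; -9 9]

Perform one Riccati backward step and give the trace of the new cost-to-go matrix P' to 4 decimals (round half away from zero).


BᵀP = [-44.0000 36.0000]
S = R + BᵀPB = [1] + [160.0000] = [161.0000]
BᵀPA = [-32.0000 -36.0000]
K = S⁻¹·BᵀPA = [-0.1988 -0.2236]
A−BK = [-0.8975 -0.4472; -1.1025 -0.5528]
AᵀP(A−BK) = [3.6398 1.8447; 1.8447 0.9503]
P' = Q + AᵀP(A−BK) = [7.8898 -0.1553; -0.1553 1.9503]
tr(P') = 9.8401

9.8401


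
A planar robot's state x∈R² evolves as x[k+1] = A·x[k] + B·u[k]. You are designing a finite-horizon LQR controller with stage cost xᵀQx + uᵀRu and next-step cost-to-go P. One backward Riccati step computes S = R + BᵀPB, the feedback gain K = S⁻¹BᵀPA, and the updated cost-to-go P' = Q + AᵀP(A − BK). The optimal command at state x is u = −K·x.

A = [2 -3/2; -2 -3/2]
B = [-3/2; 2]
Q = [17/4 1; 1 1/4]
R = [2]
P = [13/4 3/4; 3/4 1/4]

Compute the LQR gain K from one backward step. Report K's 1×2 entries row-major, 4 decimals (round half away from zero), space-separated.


BᵀP = [-3.3750 -0.6250]
S = R + BᵀPB = [2] + [3.8125] = [5.8125]
BᵀPA = [-5.5000 6.0000]
K = S⁻¹·BᵀPA = [-0.9462 1.0323]
A−BK = [0.5806 0.0484; -0.1075 -3.5645]
AᵀP(A−BK) = [2.7957 -3.3226; -3.3226 5.0565]
P' = Q + AᵀP(A−BK) = [7.0457 -2.3226; -2.3226 5.3065]
tr(P') = 12.3522

-0.9462 1.0323


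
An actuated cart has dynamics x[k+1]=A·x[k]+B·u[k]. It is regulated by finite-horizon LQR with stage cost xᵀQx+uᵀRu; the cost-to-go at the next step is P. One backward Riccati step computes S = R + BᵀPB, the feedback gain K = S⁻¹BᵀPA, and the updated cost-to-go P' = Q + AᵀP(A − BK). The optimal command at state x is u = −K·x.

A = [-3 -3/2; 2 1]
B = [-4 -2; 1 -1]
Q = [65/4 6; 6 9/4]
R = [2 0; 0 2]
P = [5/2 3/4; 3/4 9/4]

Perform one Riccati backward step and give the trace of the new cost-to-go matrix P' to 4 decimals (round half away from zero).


BᵀP = [-9.2500 -0.7500; -5.7500 -3.7500]
S = R + BᵀPB = [2 0; 0 2] + [36.2500 19.2500; 19.2500 15.2500] = [38.2500 19.2500; 19.2500 17.2500]
BᵀPA = [26.2500 13.1250; 9.7500 4.8750]
K = S⁻¹·BᵀPA = [0.9166 0.4583; -0.4576 -0.2288]
A−BK = [-0.2489 -0.1245; 0.6258 0.3129]
AᵀP(A−BK) = [2.9015 1.4507; 1.4507 0.7254]
P' = Q + AᵀP(A−BK) = [19.1515 7.4507; 7.4507 2.9754]
tr(P') = 22.1268

22.1268


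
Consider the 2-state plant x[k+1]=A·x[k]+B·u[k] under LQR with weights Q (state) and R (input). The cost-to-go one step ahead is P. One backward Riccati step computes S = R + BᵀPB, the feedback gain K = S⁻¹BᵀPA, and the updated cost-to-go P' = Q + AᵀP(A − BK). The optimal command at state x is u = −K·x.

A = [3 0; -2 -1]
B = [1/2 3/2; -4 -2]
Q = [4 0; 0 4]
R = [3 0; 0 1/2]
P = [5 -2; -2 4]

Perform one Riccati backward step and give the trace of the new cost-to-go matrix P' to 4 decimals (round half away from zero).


10.9566

BᵀP = [10.5000 -17.0000; 11.5000 -11.0000]
S = R + BᵀPB = [3 0; 0 1/2] + [73.2500 49.7500; 49.7500 39.2500] = [76.2500 49.7500; 49.7500 39.7500]
BᵀPA = [65.5000 17.0000; 56.5000 11.0000]
K = S⁻¹·BᵀPA = [-0.3728 0.2312; 1.8880 -0.0126]
A−BK = [0.3544 -0.0967; 0.2847 -0.1005]
AᵀP(A−BK) = [2.7479 -0.4300; -0.4300 0.2087]
P' = Q + AᵀP(A−BK) = [6.7479 -0.4300; -0.4300 4.2087]
tr(P') = 10.9566


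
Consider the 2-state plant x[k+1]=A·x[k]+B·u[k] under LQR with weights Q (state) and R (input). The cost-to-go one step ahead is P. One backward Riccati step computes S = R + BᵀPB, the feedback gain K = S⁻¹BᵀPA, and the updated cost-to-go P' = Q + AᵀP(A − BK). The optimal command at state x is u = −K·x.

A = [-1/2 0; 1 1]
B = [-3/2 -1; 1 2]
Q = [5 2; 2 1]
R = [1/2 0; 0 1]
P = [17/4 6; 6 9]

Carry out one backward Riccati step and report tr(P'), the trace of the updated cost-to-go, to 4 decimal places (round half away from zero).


BᵀP = [-0.3750 0.0000; 7.7500 12.0000]
S = R + BᵀPB = [1/2 0; 0 1] + [0.5625 0.3750; 0.3750 16.2500] = [1.0625 0.3750; 0.3750 17.2500]
BᵀPA = [0.1875 0.0000; 8.1250 12.0000]
K = S⁻¹·BᵀPA = [0.0103 -0.2474; 0.4708 0.7010]
A−BK = [-0.0137 0.3299; 0.0481 -0.1546]
AᵀP(A−BK) = [0.2354 0.3505; 0.3505 0.5876]
P' = Q + AᵀP(A−BK) = [5.2354 2.3505; 2.3505 1.5876]
tr(P') = 6.8230

6.8230


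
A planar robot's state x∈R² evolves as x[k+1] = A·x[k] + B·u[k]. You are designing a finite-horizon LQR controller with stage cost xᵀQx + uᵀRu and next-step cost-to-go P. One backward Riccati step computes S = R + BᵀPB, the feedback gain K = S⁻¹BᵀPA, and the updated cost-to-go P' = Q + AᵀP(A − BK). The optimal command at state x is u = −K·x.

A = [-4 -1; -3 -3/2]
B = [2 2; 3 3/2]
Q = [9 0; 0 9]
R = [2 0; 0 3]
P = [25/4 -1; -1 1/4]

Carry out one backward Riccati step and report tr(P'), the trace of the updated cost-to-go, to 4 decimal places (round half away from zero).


BᵀP = [9.5000 -1.2500; 11.0000 -1.6250]
S = R + BᵀPB = [2 0; 0 3] + [15.2500 17.1250; 17.1250 19.5625] = [17.2500 17.1250; 17.1250 22.5625]
BᵀPA = [-34.2500 -7.6250; -39.1250 -8.5625]
K = S⁻¹·BᵀPA = [-1.0710 -0.2648; -0.9212 -0.1785]
A−BK = [-0.0156 -0.1134; 1.5948 -0.4378]
AᵀP(A−BK) = [5.5270 1.0710; 1.0710 0.2648]
P' = Q + AᵀP(A−BK) = [14.5270 1.0710; 1.0710 9.2648]
tr(P') = 23.7919

23.7919


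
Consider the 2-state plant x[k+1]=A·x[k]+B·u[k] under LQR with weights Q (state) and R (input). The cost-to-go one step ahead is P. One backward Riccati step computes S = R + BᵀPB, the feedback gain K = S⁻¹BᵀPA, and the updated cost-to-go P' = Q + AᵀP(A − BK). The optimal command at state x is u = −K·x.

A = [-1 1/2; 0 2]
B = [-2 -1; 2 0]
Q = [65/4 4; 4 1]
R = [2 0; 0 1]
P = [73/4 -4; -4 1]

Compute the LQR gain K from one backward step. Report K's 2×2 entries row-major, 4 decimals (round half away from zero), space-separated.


0.2843 0.0431 0.2907 -0.1581

BᵀP = [-44.5000 10.0000; -18.2500 4.0000]
S = R + BᵀPB = [2 0; 0 1] + [109.0000 44.5000; 44.5000 18.2500] = [111.0000 44.5000; 44.5000 19.2500]
BᵀPA = [44.5000 -2.2500; 18.2500 -1.1250]
K = S⁻¹·BᵀPA = [0.2843 0.0431; 0.2907 -0.1581]
A−BK = [-0.1406 0.4281; -0.5687 1.9137]
AᵀP(A−BK) = [0.2907 -0.1581; -0.1581 0.4816]
P' = Q + AᵀP(A−BK) = [16.5407 3.8419; 3.8419 1.4816]
tr(P') = 18.0224


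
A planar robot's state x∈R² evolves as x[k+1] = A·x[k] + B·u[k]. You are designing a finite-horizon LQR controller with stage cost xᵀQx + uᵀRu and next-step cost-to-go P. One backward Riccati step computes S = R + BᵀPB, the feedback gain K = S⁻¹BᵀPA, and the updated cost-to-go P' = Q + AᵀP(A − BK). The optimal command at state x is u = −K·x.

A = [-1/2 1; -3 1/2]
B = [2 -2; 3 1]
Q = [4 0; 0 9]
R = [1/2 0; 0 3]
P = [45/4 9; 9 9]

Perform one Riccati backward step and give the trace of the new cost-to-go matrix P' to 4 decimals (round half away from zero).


BᵀP = [49.5000 45.0000; -13.5000 -9.0000]
S = R + BᵀPB = [1/2 0; 0 3] + [234.0000 -54.0000; -54.0000 18.0000] = [234.5000 -54.0000; -54.0000 21.0000]
BᵀPA = [-159.7500 72.0000; 33.7500 -18.0000]
K = S⁻¹·BᵀPA = [-0.7629 0.2689; -0.3546 -0.1658]
A−BK = [0.3167 0.1307; -0.3568 -0.1408]
AᵀP(A−BK) = [0.9082 0.1706; 0.1706 0.1580]
P' = Q + AᵀP(A−BK) = [4.9082 0.1706; 0.1706 9.1580]
tr(P') = 14.0662

14.0662


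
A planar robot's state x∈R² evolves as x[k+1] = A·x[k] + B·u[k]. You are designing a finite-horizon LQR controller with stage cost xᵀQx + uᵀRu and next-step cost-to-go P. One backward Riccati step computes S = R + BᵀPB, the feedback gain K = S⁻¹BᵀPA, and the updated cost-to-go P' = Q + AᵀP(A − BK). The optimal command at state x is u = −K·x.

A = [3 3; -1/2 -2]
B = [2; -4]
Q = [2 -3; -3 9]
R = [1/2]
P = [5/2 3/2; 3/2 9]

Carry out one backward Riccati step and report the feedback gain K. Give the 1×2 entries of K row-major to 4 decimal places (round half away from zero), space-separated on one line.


BᵀP = [-1.0000 -33.0000]
S = R + BᵀPB = [1/2] + [130.0000] = [130.5000]
BᵀPA = [13.5000 63.0000]
K = S⁻¹·BᵀPA = [0.1034 0.4828]
A−BK = [2.7931 2.0345; -0.0862 -0.0690]
AᵀP(A−BK) = [18.8534 13.7328; 13.7328 10.0862]
P' = Q + AᵀP(A−BK) = [20.8534 10.7328; 10.7328 19.0862]
tr(P') = 39.9397

0.1034 0.4828


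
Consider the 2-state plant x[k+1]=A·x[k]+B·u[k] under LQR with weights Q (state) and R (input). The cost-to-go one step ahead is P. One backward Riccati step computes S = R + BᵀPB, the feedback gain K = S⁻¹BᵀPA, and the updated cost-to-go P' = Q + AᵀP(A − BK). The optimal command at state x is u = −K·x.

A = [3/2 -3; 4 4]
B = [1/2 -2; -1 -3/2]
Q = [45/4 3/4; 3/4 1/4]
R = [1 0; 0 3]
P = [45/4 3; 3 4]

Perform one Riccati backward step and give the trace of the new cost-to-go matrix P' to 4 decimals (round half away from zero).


BᵀP = [2.6250 -2.5000; -27.0000 -12.0000]
S = R + BᵀPB = [1 0; 0 3] + [3.8125 -1.5000; -1.5000 72.0000] = [4.8125 -1.5000; -1.5000 75.0000]
BᵀPA = [-6.0625 -17.8750; -88.5000 33.0000]
K = S⁻¹·BᵀPA = [-1.6377 -3.5996; -1.2128 0.3680]
A−BK = [-0.1066 -0.4642; 0.5431 0.9524]
AᵀP(A−BK) = [8.0549 6.1213; 6.1213 16.7632]
P' = Q + AᵀP(A−BK) = [19.3049 6.8713; 6.8713 17.0132]
tr(P') = 36.3181

36.3181


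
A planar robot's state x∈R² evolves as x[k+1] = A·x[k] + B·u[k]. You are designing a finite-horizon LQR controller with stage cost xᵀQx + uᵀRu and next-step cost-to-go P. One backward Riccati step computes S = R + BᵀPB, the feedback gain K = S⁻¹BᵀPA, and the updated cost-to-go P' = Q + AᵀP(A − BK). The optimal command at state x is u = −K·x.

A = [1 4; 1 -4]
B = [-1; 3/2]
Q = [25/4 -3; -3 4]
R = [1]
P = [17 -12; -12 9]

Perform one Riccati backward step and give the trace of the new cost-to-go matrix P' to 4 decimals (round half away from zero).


BᵀP = [-35.0000 25.5000]
S = R + BᵀPB = [1] + [73.2500] = [74.2500]
BᵀPA = [-9.5000 -242.0000]
K = S⁻¹·BᵀPA = [-0.1279 -3.2593]
A−BK = [0.8721 0.7407; 1.1919 0.8889]
AᵀP(A−BK) = [0.7845 1.0370; 1.0370 11.2593]
P' = Q + AᵀP(A−BK) = [7.0345 -1.9630; -1.9630 15.2593]
tr(P') = 22.2938

22.2938


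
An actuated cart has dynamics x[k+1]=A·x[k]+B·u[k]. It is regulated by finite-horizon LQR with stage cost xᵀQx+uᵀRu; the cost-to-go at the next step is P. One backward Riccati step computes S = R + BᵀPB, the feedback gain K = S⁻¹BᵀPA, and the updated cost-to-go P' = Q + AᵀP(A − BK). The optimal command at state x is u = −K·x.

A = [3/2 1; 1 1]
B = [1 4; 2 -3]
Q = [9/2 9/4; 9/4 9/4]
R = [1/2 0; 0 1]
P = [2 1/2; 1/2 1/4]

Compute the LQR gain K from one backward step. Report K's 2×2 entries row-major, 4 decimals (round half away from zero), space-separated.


BᵀP = [3.0000 1.0000; 6.5000 1.2500]
S = R + BᵀPB = [1/2 0; 0 1] + [5.0000 9.0000; 9.0000 22.2500] = [5.5000 9.0000; 9.0000 23.2500]
BᵀPA = [5.5000 4.0000; 11.0000 7.7500]
K = S⁻¹·BᵀPA = [0.6160 0.4960; 0.2347 0.1413]
A−BK = [-0.0547 -0.0613; 0.4720 0.4320]
AᵀP(A−BK) = [0.2807 0.2173; 0.2173 0.1707]
P' = Q + AᵀP(A−BK) = [4.7807 2.4673; 2.4673 2.4207]
tr(P') = 7.2013

0.6160 0.4960 0.2347 0.1413


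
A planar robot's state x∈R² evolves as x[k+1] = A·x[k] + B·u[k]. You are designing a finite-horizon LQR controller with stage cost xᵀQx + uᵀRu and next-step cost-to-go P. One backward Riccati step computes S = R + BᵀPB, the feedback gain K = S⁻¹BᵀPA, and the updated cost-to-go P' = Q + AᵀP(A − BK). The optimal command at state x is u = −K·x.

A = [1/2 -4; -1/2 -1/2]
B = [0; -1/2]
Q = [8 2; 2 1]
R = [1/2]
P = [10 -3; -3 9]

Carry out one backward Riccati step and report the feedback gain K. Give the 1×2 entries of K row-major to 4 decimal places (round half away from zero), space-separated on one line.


1.0909 -1.3636

BᵀP = [1.5000 -4.5000]
S = R + BᵀPB = [1/2] + [2.2500] = [2.7500]
BᵀPA = [3.0000 -3.7500]
K = S⁻¹·BᵀPA = [1.0909 -1.3636]
A−BK = [0.5000 -4.0000; 0.0455 -1.1818]
AᵀP(A−BK) = [2.9773 -18.9091; -18.9091 145.1364]
P' = Q + AᵀP(A−BK) = [10.9773 -16.9091; -16.9091 146.1364]
tr(P') = 157.1136


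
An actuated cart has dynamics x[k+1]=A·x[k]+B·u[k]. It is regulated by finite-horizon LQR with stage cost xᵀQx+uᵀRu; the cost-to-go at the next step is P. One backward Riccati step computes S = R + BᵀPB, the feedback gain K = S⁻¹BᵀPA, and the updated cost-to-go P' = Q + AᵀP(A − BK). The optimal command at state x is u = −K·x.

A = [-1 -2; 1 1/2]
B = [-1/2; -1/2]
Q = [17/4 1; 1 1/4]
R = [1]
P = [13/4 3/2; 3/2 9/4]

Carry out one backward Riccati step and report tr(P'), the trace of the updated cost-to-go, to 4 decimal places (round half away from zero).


BᵀP = [-2.3750 -1.8750]
S = R + BᵀPB = [1] + [2.1250] = [3.1250]
BᵀPA = [0.5000 3.8125]
K = S⁻¹·BᵀPA = [0.1600 1.2200]
A−BK = [-0.9200 -1.3900; 1.0800 1.1100]
AᵀP(A−BK) = [2.4200 3.2650; 3.2650 5.9113]
P' = Q + AᵀP(A−BK) = [6.6700 4.2650; 4.2650 6.1613]
tr(P') = 12.8313

12.8313


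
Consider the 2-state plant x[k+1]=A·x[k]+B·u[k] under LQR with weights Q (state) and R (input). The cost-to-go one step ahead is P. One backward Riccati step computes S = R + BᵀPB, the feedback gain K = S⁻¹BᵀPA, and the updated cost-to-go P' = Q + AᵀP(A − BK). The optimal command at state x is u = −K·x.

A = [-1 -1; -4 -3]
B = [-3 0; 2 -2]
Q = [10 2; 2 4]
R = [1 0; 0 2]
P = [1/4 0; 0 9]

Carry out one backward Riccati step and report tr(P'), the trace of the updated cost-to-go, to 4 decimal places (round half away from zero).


23.6957

BᵀP = [-0.7500 18.0000; 0.0000 -18.0000]
S = R + BᵀPB = [1 0; 0 2] + [38.2500 -36.0000; -36.0000 36.0000] = [39.2500 -36.0000; -36.0000 38.0000]
BᵀPA = [-71.2500 -53.2500; 72.0000 54.0000]
K = S⁻¹·BᵀPA = [-0.5908 -0.4066; 1.3350 1.0358]
A−BK = [-2.7724 -2.2199; -0.1483 -0.1151]
AᵀP(A−BK) = [6.0332 4.6982; 4.6982 3.6624]
P' = Q + AᵀP(A−BK) = [16.0332 6.6982; 6.6982 7.6624]
tr(P') = 23.6957


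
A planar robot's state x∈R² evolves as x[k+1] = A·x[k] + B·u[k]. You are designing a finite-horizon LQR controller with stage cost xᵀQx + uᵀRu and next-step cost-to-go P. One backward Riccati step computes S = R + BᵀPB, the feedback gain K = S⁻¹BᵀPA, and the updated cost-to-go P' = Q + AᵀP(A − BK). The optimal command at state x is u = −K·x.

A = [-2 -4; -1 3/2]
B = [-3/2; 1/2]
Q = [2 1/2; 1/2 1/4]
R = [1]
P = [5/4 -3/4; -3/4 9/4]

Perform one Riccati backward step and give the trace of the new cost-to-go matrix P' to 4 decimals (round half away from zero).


BᵀP = [-2.2500 2.2500]
S = R + BᵀPB = [1] + [4.5000] = [5.5000]
BᵀPA = [2.2500 12.3750]
K = S⁻¹·BᵀPA = [0.4091 2.2500]
A−BK = [-1.3864 -0.6250; -1.2045 0.3750]
AᵀP(A−BK) = [3.3295 0.8125; 0.8125 6.2188]
P' = Q + AᵀP(A−BK) = [5.3295 1.3125; 1.3125 6.4688]
tr(P') = 11.7983

11.7983


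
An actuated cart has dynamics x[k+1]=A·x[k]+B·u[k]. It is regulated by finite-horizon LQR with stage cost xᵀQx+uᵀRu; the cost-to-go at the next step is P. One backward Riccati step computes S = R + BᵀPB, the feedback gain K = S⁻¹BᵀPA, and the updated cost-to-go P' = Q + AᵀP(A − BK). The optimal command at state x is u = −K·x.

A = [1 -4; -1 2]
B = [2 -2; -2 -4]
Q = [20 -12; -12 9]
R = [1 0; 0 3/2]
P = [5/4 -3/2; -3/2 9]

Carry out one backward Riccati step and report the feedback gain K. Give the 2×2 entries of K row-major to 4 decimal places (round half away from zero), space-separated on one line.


BᵀP = [5.5000 -21.0000; 3.5000 -33.0000]
S = R + BᵀPB = [1 0; 0 3/2] + [53.0000 73.0000; 73.0000 125.0000] = [54.0000 73.0000; 73.0000 126.5000]
BᵀPA = [26.5000 -64.0000; 36.5000 -80.0000]
K = S⁻¹·BᵀPA = [0.4579 -1.5020; 0.0243 0.2344]
A−BK = [0.1328 -0.5273; 0.0130 -0.0666]
AᵀP(A−BK) = [0.2289 -0.7510; -0.7510 2.6205]
P' = Q + AᵀP(A−BK) = [20.2289 -12.7510; -12.7510 11.6205]
tr(P') = 31.8495

0.4579 -1.5020 0.0243 0.2344


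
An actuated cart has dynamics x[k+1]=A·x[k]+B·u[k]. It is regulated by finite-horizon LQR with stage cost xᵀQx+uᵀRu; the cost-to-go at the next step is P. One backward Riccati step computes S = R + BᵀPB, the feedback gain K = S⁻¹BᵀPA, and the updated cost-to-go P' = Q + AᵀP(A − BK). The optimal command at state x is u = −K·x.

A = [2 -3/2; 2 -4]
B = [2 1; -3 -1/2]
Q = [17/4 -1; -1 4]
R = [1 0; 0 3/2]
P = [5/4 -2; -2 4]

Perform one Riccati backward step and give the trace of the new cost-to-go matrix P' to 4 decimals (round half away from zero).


BᵀP = [8.5000 -16.0000; 2.2500 -4.0000]
S = R + BᵀPB = [1 0; 0 3/2] + [65.0000 16.5000; 16.5000 4.2500] = [66.0000 16.5000; 16.5000 5.7500]
BᵀPA = [-15.0000 51.2500; -3.5000 12.6250]
K = S⁻¹·BᵀPA = [-0.2657 0.8054; 0.1538 -0.1154]
A−BK = [2.3776 -2.9953; 1.2797 -1.6416]
AᵀP(A−BK) = [1.5524 -2.0734; -2.0734 2.9945]
P' = Q + AᵀP(A−BK) = [5.8024 -3.0734; -3.0734 6.9945]
tr(P') = 12.7969

12.7969


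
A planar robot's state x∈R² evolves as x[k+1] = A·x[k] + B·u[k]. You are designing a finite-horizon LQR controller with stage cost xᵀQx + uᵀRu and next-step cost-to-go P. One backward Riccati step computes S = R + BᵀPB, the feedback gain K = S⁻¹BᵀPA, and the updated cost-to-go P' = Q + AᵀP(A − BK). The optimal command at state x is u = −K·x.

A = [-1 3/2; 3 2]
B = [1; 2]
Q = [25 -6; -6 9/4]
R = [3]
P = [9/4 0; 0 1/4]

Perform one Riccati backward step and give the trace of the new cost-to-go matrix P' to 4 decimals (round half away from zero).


34.6600

BᵀP = [2.2500 0.5000]
S = R + BᵀPB = [3] + [3.2500] = [6.2500]
BᵀPA = [-0.7500 4.3750]
K = S⁻¹·BᵀPA = [-0.1200 0.7000]
A−BK = [-0.8800 0.8000; 3.2400 0.6000]
AᵀP(A−BK) = [4.4100 -1.3500; -1.3500 3.0000]
P' = Q + AᵀP(A−BK) = [29.4100 -7.3500; -7.3500 5.2500]
tr(P') = 34.6600


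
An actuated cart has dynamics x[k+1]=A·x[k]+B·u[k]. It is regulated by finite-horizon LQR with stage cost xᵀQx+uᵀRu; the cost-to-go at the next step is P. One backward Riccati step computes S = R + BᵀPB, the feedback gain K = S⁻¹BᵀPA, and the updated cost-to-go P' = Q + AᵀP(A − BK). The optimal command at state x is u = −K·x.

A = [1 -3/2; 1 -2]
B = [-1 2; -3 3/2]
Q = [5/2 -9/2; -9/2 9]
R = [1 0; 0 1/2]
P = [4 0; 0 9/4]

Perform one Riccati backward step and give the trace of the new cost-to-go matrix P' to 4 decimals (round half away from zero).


BᵀP = [-4.0000 -6.7500; 8.0000 3.3750]
S = R + BᵀPB = [1 0; 0 1/2] + [24.2500 -18.1250; -18.1250 21.0625] = [25.2500 -18.1250; -18.1250 21.5625]
BᵀPA = [-10.7500 19.5000; 11.3750 -18.7500]
K = S⁻¹·BᵀPA = [-0.1187 0.3734; 0.4278 -0.5557]
A−BK = [0.0258 -0.0152; 0.0023 -0.0463]
AᵀP(A−BK) = [0.1082 -0.1650; -0.1650 0.2996]
P' = Q + AᵀP(A−BK) = [2.6082 -4.6650; -4.6650 9.2996]
tr(P') = 11.9078

11.9078


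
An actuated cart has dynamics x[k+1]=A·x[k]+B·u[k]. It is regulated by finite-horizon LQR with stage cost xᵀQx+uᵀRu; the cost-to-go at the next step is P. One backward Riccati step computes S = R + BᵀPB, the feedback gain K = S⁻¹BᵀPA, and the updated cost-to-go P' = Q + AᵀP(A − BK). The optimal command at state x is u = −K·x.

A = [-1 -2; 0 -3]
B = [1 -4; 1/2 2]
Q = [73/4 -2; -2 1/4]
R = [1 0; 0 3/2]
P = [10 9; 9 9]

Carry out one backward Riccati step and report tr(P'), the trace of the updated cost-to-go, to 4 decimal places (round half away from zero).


BᵀP = [14.5000 13.5000; -22.0000 -18.0000]
S = R + BᵀPB = [1 0; 0 3/2] + [21.2500 -31.0000; -31.0000 52.0000] = [22.2500 -31.0000; -31.0000 53.5000]
BᵀPA = [-14.5000 -69.5000; 22.0000 98.0000]
K = S⁻¹·BᵀPA = [-0.4087 -2.9657; 0.1744 0.1134]
A−BK = [0.1063 1.4191; -0.1444 -1.7439]
AᵀP(A−BK) = [0.2371 1.5041; 1.5041 11.7777]
P' = Q + AᵀP(A−BK) = [18.4871 -0.4959; -0.4959 12.0277]
tr(P') = 30.5147

30.5147


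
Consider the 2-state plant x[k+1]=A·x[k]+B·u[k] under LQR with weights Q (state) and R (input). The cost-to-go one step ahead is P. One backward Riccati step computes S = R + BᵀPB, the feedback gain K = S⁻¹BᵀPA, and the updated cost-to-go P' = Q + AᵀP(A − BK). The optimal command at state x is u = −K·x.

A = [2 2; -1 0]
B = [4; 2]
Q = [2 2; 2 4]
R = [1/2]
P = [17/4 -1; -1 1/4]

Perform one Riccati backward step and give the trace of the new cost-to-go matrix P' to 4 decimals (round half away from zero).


6.4509

BᵀP = [15.0000 -3.5000]
S = R + BᵀPB = [1/2] + [53.0000] = [53.5000]
BᵀPA = [33.5000 30.0000]
K = S⁻¹·BᵀPA = [0.6262 0.5607]
A−BK = [-0.5047 -0.2430; -2.2523 -1.1215]
AᵀP(A−BK) = [0.2734 0.2150; 0.2150 0.1776]
P' = Q + AᵀP(A−BK) = [2.2734 2.2150; 2.2150 4.1776]
tr(P') = 6.4509


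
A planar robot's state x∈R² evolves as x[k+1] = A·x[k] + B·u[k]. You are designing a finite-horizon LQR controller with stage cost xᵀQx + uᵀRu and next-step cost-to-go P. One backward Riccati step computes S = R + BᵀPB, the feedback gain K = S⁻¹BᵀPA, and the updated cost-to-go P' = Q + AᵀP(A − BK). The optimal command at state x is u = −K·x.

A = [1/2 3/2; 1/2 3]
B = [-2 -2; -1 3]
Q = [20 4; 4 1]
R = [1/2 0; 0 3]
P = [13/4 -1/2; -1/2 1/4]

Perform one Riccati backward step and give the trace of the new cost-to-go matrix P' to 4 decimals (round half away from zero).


BᵀP = [-6.0000 0.7500; -8.0000 1.7500]
S = R + BᵀPB = [1/2 0; 0 3] + [11.2500 14.2500; 14.2500 21.2500] = [11.7500 14.2500; 14.2500 24.2500]
BᵀPA = [-2.6250 -6.7500; -3.1250 -6.7500]
K = S⁻¹·BᵀPA = [-0.2336 -0.8244; 0.0084 0.2061]
A−BK = [0.0496 0.2634; 0.2412 1.5573]
AᵀP(A−BK) = [0.0381 0.1675; 0.1675 0.8888]
P' = Q + AᵀP(A−BK) = [20.0381 4.1675; 4.1675 1.8888]
tr(P') = 21.9269

21.9269


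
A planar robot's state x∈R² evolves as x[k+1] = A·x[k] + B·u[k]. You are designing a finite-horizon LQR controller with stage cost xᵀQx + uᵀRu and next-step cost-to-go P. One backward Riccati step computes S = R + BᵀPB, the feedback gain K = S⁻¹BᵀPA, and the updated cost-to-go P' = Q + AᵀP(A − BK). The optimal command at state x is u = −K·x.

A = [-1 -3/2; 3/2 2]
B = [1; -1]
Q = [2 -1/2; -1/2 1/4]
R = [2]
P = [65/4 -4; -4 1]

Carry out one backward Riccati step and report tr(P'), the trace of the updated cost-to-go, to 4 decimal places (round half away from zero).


BᵀP = [20.2500 -5.0000]
S = R + BᵀPB = [2] + [25.2500] = [27.2500]
BᵀPA = [-27.7500 -40.3750]
K = S⁻¹·BᵀPA = [-1.0183 -1.4817]
A−BK = [0.0183 -0.0183; 0.4817 0.5183]
AᵀP(A−BK) = [2.2408 3.2592; 3.2592 4.7408]
P' = Q + AᵀP(A−BK) = [4.2408 2.7592; 2.7592 4.9908]
tr(P') = 9.2317

9.2317


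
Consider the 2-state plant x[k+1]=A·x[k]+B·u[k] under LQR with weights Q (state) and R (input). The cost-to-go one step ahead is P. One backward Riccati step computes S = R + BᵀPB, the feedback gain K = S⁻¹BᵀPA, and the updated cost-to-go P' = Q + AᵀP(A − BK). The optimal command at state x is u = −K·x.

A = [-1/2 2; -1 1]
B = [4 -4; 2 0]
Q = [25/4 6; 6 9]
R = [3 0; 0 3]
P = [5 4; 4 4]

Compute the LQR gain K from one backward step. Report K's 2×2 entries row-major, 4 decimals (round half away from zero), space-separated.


-0.2457 0.3736 -0.0183 -0.1706

BᵀP = [28.0000 24.0000; -20.0000 -16.0000]
S = R + BᵀPB = [3 0; 0 3] + [160.0000 -112.0000; -112.0000 80.0000] = [163.0000 -112.0000; -112.0000 83.0000]
BᵀPA = [-38.0000 80.0000; 26.0000 -56.0000]
K = S⁻¹·BᵀPA = [-0.2457 0.3736; -0.0183 -0.1706]
A−BK = [0.4096 -0.1766; -0.5086 0.2528]
AᵀP(A−BK) = [0.3891 -0.3685; -0.3685 0.5604]
P' = Q + AᵀP(A−BK) = [6.6391 5.6315; 5.6315 9.5604]
tr(P') = 16.1995
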